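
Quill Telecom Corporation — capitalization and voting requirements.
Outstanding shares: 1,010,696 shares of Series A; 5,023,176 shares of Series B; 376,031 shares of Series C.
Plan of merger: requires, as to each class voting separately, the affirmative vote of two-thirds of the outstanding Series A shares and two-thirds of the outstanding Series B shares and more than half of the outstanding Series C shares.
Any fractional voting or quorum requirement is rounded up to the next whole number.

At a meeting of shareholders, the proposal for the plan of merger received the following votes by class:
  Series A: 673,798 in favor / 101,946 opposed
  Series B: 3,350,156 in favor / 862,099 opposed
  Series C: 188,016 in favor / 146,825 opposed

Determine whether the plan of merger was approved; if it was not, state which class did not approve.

Series A: 2/3 of 1010696 = 673797.33, rounded up to 673798; 673,798 required, 673,798 in favor — approved.
Series B: 2/3 of 5023176 = 3348784; 3,348,784 required, 3,350,156 in favor — approved.
Series C: a majority of 376031 is 188016; 188,016 required, 188,016 in favor — approved.

Approved — every class gave the required vote.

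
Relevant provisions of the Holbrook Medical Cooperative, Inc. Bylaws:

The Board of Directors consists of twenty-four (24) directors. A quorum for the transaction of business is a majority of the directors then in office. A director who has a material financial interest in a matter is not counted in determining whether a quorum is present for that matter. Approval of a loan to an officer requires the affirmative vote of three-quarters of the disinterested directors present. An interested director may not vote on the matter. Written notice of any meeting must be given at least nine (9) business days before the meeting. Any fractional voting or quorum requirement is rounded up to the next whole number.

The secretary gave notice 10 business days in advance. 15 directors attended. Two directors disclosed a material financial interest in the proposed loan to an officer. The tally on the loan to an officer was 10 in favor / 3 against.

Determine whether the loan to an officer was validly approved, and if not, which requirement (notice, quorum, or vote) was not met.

Notice: 10 business days given; 9 required (10 ≥ 9). Satisfied.
Quorum: 15 present, but the 2 interested directors do not count, leaving 13. Quorum is 13. Satisfied.
Vote: the loan to an officer requires three-fourths of the disinterested directors present (15 − 2 = 13). 3/4 of 13 = 9.75, rounded up to 10, so 10 affirmative votes are needed; 10 voted in favor. Satisfied.

Valid — all requirements satisfied.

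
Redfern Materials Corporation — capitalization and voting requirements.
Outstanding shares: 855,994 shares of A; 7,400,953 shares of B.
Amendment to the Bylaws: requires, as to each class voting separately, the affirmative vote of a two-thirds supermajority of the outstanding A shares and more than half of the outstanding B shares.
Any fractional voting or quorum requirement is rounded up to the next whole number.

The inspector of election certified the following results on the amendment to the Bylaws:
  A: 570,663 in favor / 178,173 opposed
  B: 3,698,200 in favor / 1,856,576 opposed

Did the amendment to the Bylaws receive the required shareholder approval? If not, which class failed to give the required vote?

A: 2/3 of 855994 = 570662.67, rounded up to 570663; 570,663 required, 570,663 in favor — approved.
B: a majority of 7400953 is 3700477; 3,700,477 required, 3,698,200 in favor — not approved.

Not approved — the B shares did not give the required vote.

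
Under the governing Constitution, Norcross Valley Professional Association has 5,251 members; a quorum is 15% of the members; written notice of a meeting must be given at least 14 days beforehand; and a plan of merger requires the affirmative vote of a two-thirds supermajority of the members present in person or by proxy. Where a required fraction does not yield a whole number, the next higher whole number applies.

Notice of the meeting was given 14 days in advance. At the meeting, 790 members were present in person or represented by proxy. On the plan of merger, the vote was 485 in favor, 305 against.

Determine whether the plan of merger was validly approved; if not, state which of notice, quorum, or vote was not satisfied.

Invalid — vote requirement not satisfied.

Notice: 14 days given; 14 required. Satisfied.
Quorum: 15% of 5,251 = 787.65, rounded up to 788; 790 present. Satisfied.
Vote: requires two-thirds of those present (790); 2/3 of 790 = 526.67, rounded up to 527, so 527 needed; 485 in favor. Not satisfied.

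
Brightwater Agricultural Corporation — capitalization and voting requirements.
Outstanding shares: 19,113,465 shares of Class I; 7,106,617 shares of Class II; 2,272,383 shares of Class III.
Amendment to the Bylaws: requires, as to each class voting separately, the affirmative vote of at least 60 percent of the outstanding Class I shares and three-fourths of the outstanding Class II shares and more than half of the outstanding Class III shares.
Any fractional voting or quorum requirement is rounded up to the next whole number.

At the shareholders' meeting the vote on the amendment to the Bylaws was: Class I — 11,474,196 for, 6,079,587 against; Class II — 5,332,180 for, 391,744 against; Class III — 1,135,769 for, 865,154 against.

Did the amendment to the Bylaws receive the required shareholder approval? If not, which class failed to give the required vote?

Class I: 3/5 of 19113465 = 11468079; 11,468,079 required, 11,474,196 in favor — approved.
Class II: 3/4 of 7106617 = 5329962.75, rounded up to 5329963; 5,329,963 required, 5,332,180 in favor — approved.
Class III: a majority of 2272383 is 1136192; 1,136,192 required, 1,135,769 in favor — not approved.

Not approved — the Class III shares did not give the required vote.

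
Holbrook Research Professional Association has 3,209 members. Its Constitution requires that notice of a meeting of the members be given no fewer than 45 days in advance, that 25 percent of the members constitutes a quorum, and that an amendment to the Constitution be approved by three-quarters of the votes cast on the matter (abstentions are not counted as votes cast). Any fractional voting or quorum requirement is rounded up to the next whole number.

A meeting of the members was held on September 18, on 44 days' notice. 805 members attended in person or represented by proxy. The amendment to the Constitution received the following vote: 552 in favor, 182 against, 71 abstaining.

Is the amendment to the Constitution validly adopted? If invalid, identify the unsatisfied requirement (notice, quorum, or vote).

Invalid — notice requirement not satisfied.

Notice: 44 days given; 45 required. Not satisfied.
Quorum: 25% of 3,209 = 802.25, rounded up to 803; 805 present. Satisfied.
Vote: requires three-fourths of the votes cast (805 − 71 abstaining = 734); 3/4 of 734 = 550.50, rounded up to 551, so 551 needed; 552 in favor. Satisfied.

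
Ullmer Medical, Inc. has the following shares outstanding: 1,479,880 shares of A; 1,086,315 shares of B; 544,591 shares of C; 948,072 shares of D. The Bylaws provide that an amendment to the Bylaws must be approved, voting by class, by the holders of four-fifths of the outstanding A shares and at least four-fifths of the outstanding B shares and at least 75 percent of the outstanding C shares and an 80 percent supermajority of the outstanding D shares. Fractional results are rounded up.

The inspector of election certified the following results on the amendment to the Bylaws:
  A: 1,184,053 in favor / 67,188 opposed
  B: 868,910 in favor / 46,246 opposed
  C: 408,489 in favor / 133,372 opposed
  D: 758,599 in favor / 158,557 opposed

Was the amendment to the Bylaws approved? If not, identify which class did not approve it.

A: 4/5 of 1479880 = 1183904; 1,183,904 required, 1,184,053 in favor — approved.
B: 4/5 of 1086315 = 869052; 869,052 required, 868,910 in favor — not approved.
C: 3/4 of 544591 = 408443.25, rounded up to 408444; 408,444 required, 408,489 in favor — approved.
D: 4/5 of 948072 = 758457.60, rounded up to 758458; 758,458 required, 758,599 in favor — approved.

Not approved — the B shares did not give the required vote.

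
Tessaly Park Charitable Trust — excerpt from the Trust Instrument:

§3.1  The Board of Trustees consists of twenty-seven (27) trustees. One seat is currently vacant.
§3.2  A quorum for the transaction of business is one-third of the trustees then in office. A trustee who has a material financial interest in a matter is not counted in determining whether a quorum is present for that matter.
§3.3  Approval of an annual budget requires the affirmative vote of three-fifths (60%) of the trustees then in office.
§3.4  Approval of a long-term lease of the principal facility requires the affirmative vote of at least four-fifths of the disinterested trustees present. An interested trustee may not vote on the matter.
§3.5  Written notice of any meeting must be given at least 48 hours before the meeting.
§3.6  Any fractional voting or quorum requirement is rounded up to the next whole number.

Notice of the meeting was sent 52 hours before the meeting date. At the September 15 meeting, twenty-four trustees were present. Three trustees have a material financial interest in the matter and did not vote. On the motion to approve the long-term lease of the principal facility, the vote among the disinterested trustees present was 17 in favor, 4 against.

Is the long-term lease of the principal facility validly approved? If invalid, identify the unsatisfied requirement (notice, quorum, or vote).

Notice: 52 hours given; 48 required (52 ≥ 48). Satisfied.
Quorum: 24 present, but the 3 interested trustees do not count, leaving 21. Quorum is 9. Satisfied.
Vote: the long-term lease of the principal facility requires four-fifths of the disinterested trustees present (24 − 3 = 21). 4/5 of 21 = 16.80, rounded up to 17, so 17 affirmative votes are needed; 17 voted in favor. Satisfied.

Valid — all requirements satisfied.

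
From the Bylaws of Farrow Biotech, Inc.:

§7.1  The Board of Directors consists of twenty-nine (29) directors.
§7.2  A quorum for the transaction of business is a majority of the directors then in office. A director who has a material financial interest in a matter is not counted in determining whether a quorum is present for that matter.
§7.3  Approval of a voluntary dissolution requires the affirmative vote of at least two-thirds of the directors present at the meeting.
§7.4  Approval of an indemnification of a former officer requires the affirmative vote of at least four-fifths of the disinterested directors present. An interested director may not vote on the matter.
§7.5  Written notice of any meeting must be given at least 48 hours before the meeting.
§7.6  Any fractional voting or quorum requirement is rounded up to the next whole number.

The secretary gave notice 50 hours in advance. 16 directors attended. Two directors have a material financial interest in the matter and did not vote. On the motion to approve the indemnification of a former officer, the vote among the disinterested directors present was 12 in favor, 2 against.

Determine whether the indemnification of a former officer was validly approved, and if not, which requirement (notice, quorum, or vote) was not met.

Notice: 50 hours given; 48 required (50 ≥ 48). Satisfied.
Quorum: 16 present, but the 2 interested directors do not count, leaving 14. Quorum is 15. Not satisfied.
Vote: the indemnification of a former officer requires four-fifths of the disinterested directors present (16 − 2 = 14). 4/5 of 14 = 11.20, rounded up to 12, so 12 affirmative votes are needed; 12 voted in favor. Satisfied. (Moot — without a quorum no business can be validly transacted.)

Invalid — quorum requirement not satisfied.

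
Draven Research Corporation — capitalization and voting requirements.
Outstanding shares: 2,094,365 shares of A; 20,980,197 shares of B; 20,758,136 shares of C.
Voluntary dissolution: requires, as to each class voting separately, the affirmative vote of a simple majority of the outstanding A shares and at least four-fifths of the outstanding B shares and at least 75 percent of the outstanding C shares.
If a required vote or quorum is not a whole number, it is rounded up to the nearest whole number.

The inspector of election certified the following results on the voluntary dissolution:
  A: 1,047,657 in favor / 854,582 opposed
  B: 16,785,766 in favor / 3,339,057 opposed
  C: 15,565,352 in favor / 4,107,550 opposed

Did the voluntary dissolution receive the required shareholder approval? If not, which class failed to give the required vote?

Not approved — the C shares did not give the required vote.

A: a majority of 2094365 is 1047183; 1,047,183 required, 1,047,657 in favor — approved.
B: 4/5 of 20980197 = 16784157.60, rounded up to 16784158; 16,784,158 required, 16,785,766 in favor — approved.
C: 3/4 of 20758136 = 15568602; 15,568,602 required, 15,565,352 in favor — not approved.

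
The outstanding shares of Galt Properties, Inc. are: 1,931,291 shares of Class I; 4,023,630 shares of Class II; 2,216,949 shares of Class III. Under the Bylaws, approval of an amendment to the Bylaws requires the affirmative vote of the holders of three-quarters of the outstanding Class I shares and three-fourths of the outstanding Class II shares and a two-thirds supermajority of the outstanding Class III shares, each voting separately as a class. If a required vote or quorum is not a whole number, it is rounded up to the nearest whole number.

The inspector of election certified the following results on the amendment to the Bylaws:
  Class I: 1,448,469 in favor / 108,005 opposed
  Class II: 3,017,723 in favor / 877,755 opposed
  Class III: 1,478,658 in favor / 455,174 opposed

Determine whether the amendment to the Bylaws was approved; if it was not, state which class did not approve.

Approved — every class gave the required vote.

Class I: 3/4 of 1931291 = 1448468.25, rounded up to 1448469; 1,448,469 required, 1,448,469 in favor — approved.
Class II: 3/4 of 4023630 = 3017722.50, rounded up to 3017723; 3,017,723 required, 3,017,723 in favor — approved.
Class III: 2/3 of 2216949 = 1477966; 1,477,966 required, 1,478,658 in favor — approved.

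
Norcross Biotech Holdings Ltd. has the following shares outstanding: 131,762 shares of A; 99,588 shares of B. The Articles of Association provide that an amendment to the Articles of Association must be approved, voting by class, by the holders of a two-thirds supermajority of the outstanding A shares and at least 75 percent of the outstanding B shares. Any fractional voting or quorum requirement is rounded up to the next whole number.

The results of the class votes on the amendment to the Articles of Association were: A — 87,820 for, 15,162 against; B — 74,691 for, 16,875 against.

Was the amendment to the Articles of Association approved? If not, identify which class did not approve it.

A: 2/3 of 131762 = 87841.33, rounded up to 87842; 87,842 required, 87,820 in favor — not approved.
B: 3/4 of 99588 = 74691; 74,691 required, 74,691 in favor — approved.

Not approved — the A shares did not give the required vote.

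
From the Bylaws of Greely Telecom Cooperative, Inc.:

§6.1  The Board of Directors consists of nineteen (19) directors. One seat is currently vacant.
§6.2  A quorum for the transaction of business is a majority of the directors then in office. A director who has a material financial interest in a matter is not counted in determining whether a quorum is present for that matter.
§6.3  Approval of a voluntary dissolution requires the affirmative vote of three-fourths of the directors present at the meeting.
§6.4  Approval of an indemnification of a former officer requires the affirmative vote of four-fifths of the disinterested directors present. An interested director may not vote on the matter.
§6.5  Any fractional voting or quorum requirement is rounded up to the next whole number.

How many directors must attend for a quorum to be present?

A majority of 18 is 10.

10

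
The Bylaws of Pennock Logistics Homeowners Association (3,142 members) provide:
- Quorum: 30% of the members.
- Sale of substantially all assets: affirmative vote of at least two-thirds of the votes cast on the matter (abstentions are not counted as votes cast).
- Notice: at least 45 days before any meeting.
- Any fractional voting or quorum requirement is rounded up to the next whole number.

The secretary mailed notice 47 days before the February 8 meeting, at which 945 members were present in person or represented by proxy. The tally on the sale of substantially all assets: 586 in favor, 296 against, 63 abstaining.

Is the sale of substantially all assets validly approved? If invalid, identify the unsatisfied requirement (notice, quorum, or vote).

Notice: 47 days given; 45 required. Satisfied.
Quorum: 30% of 3,142 = 942.60, rounded up to 943; 945 present. Satisfied.
Vote: requires two-thirds of the votes cast (945 − 63 abstaining = 882); 2/3 of 882 = 588, so 588 needed; 586 in favor. Not satisfied.

Invalid — vote requirement not satisfied.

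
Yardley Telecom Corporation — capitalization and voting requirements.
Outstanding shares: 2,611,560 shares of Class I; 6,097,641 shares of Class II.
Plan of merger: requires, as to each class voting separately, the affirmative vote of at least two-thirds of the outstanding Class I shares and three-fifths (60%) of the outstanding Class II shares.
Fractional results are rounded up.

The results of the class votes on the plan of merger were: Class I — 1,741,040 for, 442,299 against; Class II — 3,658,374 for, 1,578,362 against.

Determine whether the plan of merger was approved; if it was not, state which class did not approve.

Not approved — the Class II shares did not give the required vote.

Class I: 2/3 of 2611560 = 1741040; 1,741,040 required, 1,741,040 in favor — approved.
Class II: 3/5 of 6097641 = 3658584.60, rounded up to 3658585; 3,658,585 required, 3,658,374 in favor — not approved.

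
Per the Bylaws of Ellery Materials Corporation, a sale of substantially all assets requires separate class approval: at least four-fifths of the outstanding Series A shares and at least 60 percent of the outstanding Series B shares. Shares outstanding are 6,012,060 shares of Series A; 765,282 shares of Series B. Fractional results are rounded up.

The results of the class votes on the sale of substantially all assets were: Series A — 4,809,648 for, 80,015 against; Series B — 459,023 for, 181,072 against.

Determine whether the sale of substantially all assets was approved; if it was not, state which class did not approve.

Not approved — the Series B shares did not give the required vote.

Series A: 4/5 of 6012060 = 4809648; 4,809,648 required, 4,809,648 in favor — approved.
Series B: 3/5 of 765282 = 459169.20, rounded up to 459170; 459,170 required, 459,023 in favor — not approved.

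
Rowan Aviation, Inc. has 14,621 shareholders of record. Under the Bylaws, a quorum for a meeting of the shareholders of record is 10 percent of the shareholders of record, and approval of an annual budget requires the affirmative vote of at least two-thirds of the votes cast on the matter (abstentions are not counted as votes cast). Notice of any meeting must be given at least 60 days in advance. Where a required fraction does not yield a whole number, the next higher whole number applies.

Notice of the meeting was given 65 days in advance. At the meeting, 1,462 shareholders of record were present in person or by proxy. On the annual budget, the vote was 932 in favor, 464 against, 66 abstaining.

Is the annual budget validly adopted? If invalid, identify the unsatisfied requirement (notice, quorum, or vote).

Notice: 65 days given; 60 required. Satisfied.
Quorum: 10% of 14,621 = 1,462.10, rounded up to 1,463; 1,462 present. Not satisfied.
Vote: requires two-thirds of the votes cast (1,462 − 66 abstaining = 1,396); 2/3 of 1396 = 930.67, rounded up to 931, so 931 needed; 932 in favor. Satisfied.

Invalid — quorum requirement not satisfied.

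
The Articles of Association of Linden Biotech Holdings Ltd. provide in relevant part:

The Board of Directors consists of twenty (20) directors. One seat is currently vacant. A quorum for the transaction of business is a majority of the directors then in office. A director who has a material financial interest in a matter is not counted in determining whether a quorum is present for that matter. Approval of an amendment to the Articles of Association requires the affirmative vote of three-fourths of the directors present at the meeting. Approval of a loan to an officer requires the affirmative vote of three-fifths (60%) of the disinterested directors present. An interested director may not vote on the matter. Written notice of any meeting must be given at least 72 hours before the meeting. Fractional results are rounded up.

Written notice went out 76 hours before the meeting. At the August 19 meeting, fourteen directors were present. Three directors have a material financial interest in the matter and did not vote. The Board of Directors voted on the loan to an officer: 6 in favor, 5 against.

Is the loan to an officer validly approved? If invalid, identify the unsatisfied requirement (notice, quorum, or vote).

Notice: 76 hours given; 72 required (76 ≥ 72). Satisfied.
Quorum: 14 present, but the 3 interested directors do not count, leaving 11. Quorum is 10. Satisfied.
Vote: the loan to an officer requires three-fifths of the disinterested directors present (14 − 3 = 11). 3/5 of 11 = 6.60, rounded up to 7, so 7 affirmative votes are needed; 6 voted in favor. Not satisfied.

Invalid — vote requirement not satisfied.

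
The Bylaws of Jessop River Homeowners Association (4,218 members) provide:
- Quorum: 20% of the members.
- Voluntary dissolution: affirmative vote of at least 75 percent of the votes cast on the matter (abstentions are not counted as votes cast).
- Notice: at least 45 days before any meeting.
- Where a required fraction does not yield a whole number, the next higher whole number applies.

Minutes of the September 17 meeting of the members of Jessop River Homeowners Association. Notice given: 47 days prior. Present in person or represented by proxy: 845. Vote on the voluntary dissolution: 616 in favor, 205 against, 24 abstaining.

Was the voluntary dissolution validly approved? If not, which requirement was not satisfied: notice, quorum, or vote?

Valid — all requirements satisfied.

Notice: 47 days given; 45 required. Satisfied.
Quorum: 20% of 4,218 = 843.60, rounded up to 844; 845 present. Satisfied.
Vote: requires three-fourths of the votes cast (845 − 24 abstaining = 821); 3/4 of 821 = 615.75, rounded up to 616, so 616 needed; 616 in favor. Satisfied.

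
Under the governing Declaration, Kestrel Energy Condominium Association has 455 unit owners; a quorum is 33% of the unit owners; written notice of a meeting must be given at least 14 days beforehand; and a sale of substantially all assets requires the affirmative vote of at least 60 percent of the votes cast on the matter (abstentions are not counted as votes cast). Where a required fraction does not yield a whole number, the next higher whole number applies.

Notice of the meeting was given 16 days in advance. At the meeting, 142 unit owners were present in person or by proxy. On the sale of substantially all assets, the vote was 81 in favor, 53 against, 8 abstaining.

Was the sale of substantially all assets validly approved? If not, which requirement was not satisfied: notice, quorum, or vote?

Invalid — quorum requirement not satisfied.

Notice: 16 days given; 14 required. Satisfied.
Quorum: 33% of 455 = 150.15, rounded up to 151; 142 present. Not satisfied.
Vote: requires three-fifths of the votes cast (142 − 8 abstaining = 134); 3/5 of 134 = 80.40, rounded up to 81, so 81 needed; 81 in favor. Satisfied.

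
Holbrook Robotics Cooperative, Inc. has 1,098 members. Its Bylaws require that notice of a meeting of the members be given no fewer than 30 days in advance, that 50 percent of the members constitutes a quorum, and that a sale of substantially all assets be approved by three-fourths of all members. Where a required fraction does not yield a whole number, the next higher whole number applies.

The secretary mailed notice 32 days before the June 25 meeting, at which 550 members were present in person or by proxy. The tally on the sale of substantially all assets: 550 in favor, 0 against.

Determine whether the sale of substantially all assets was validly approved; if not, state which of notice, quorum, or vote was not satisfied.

Notice: 32 days given; 30 required. Satisfied.
Quorum: 50% of 1,098 = 549; 550 present. Satisfied.
Vote: requires three-fourths of all members (1,098); 3/4 of 1098 = 823.50, rounded up to 824, so 824 needed; 550 in favor. Not satisfied.

Invalid — vote requirement not satisfied.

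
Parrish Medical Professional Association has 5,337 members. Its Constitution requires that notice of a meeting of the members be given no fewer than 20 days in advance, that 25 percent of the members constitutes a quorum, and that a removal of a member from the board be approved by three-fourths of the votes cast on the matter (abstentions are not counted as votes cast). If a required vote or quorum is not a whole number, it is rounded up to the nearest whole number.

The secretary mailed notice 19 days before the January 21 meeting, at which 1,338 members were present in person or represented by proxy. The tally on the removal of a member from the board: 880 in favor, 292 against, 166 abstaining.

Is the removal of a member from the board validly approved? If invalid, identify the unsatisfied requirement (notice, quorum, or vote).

Notice: 19 days given; 20 required. Not satisfied.
Quorum: 25% of 5,337 = 1,334.25, rounded up to 1,335; 1,338 present. Satisfied.
Vote: requires three-fourths of the votes cast (1,338 − 166 abstaining = 1,172); 3/4 of 1172 = 879, so 879 needed; 880 in favor. Satisfied.

Invalid — notice requirement not satisfied.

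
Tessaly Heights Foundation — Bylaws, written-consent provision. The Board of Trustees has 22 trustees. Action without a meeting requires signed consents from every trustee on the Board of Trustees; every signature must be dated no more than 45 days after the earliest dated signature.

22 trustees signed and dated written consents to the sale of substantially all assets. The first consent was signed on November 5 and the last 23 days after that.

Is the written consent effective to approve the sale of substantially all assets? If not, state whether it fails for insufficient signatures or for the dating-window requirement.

Signatures required: every one of 22 — unanimous means all 22, so 22 needed; 22 signed. Sufficient.
Dating window: the latest signature is 23 days after the earliest; the limit is 45 days. Within the window.

Effective — both the signature and dating-window requirements are satisfied.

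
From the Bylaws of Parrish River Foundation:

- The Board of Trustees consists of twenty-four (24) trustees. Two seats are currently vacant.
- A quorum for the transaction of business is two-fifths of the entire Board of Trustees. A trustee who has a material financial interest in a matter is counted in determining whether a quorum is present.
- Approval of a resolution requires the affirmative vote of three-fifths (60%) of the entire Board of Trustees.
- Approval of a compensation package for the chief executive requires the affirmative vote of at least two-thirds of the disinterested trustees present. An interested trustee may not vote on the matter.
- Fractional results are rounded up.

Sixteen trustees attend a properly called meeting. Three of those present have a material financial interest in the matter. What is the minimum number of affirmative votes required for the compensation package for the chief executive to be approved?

9

The compensation package for the chief executive requires two-thirds of the disinterested trustees present (16 − 3 = 13).
2/3 of 13 = 8.67, rounded up to 9.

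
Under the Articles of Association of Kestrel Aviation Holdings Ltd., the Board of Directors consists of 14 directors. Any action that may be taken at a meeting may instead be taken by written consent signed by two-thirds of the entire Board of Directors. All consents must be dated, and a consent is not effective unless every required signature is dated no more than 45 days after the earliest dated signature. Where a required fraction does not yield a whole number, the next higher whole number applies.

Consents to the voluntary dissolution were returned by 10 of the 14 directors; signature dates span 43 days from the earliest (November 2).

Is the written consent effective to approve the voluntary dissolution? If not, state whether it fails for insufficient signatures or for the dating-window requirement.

Signatures required: two-thirds of 14 — 2/3 of 14 = 9.33, rounded up to 10, so 10 needed; 10 signed. Sufficient.
Dating window: the latest signature is 43 days after the earliest; the limit is 45 days. Within the window.

Effective — both the signature and dating-window requirements are satisfied.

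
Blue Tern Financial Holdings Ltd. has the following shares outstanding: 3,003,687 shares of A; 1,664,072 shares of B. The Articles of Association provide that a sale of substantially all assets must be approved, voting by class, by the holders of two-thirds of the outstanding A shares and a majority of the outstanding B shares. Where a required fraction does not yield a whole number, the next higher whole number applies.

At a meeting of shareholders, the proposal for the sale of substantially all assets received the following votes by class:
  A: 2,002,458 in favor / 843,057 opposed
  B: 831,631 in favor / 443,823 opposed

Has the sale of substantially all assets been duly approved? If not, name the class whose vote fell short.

Not approved — the B shares did not give the required vote.

A: 2/3 of 3003687 = 2002458; 2,002,458 required, 2,002,458 in favor — approved.
B: a majority of 1664072 is 832037; 832,037 required, 831,631 in favor — not approved.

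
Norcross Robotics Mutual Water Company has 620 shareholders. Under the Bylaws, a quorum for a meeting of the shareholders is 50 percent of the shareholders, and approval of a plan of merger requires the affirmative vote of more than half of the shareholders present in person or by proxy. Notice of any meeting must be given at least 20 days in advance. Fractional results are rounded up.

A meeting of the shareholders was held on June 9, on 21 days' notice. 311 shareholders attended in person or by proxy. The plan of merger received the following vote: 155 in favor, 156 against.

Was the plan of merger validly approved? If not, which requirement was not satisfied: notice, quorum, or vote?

Invalid — vote requirement not satisfied.

Notice: 21 days given; 20 required. Satisfied.
Quorum: 50% of 620 = 310; 311 present. Satisfied.
Vote: requires a majority of those present (311); a majority of 311 is 156, so 156 needed; 155 in favor. Not satisfied.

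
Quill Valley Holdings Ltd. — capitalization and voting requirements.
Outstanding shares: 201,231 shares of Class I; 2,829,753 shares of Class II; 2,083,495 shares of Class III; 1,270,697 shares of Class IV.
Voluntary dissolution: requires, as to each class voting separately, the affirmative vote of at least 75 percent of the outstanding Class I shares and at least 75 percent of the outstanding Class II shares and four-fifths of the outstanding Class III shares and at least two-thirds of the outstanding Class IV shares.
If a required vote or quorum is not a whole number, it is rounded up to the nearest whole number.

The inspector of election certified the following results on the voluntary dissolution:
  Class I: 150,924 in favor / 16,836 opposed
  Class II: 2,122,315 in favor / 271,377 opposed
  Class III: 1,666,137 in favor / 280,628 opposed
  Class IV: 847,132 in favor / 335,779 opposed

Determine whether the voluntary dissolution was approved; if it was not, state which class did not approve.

Class I: 3/4 of 201231 = 150923.25, rounded up to 150924; 150,924 required, 150,924 in favor — approved.
Class II: 3/4 of 2829753 = 2122314.75, rounded up to 2122315; 2,122,315 required, 2,122,315 in favor — approved.
Class III: 4/5 of 2083495 = 1666796; 1,666,796 required, 1,666,137 in favor — not approved.
Class IV: 2/3 of 1270697 = 847131.33, rounded up to 847132; 847,132 required, 847,132 in favor — approved.

Not approved — the Class III shares did not give the required vote.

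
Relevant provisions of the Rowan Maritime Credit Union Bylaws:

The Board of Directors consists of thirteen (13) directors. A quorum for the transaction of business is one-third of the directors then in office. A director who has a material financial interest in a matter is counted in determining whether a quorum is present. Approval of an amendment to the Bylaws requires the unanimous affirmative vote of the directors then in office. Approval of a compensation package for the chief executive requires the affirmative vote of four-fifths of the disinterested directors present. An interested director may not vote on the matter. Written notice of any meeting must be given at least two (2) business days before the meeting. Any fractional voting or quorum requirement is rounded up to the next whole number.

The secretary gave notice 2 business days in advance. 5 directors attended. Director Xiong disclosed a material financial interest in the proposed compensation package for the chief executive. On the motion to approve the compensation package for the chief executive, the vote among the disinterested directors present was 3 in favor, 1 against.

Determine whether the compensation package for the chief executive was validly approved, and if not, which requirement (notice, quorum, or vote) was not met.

Notice: 2 business days given; 2 required (2 ≥ 2). Satisfied.
Quorum: 5 present (interested directors count toward quorum); quorum is 5. Satisfied.
Vote: the compensation package for the chief executive requires four-fifths of the disinterested directors present (5 − 1 = 4). 4/5 of 4 = 3.20, rounded up to 4, so 4 affirmative votes are needed; 3 voted in favor. Not satisfied.

Invalid — vote requirement not satisfied.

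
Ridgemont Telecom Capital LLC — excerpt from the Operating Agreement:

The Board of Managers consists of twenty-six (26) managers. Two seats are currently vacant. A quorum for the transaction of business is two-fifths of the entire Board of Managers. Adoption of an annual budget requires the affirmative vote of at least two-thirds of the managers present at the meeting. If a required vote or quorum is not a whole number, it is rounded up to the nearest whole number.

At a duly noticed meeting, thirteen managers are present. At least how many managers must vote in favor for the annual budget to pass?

9

The annual budget requires two-thirds of the managers present (13).
2/3 of 13 = 8.67, rounded up to 9.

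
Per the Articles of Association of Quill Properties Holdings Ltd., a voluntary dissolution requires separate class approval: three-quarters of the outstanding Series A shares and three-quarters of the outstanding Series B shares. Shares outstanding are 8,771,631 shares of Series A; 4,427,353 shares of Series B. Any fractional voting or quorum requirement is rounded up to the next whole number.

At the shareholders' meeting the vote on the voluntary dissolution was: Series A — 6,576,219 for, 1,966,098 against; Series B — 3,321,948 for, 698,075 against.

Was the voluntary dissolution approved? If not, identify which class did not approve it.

Series A: 3/4 of 8771631 = 6578723.25, rounded up to 6578724; 6,578,724 required, 6,576,219 in favor — not approved.
Series B: 3/4 of 4427353 = 3320514.75, rounded up to 3320515; 3,320,515 required, 3,321,948 in favor — approved.

Not approved — the Series A shares did not give the required vote.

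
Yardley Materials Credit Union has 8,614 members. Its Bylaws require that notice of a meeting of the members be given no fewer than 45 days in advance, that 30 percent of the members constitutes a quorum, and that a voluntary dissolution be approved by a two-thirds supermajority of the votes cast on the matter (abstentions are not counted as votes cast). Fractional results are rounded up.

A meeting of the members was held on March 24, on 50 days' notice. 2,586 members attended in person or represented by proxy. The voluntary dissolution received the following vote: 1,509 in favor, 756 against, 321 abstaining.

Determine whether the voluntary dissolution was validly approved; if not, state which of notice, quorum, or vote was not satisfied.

Invalid — vote requirement not satisfied.

Notice: 50 days given; 45 required. Satisfied.
Quorum: 30% of 8,614 = 2,584.20, rounded up to 2,585; 2,586 present. Satisfied.
Vote: requires two-thirds of the votes cast (2,586 − 321 abstaining = 2,265); 2/3 of 2265 = 1510, so 1,510 needed; 1,509 in favor. Not satisfied.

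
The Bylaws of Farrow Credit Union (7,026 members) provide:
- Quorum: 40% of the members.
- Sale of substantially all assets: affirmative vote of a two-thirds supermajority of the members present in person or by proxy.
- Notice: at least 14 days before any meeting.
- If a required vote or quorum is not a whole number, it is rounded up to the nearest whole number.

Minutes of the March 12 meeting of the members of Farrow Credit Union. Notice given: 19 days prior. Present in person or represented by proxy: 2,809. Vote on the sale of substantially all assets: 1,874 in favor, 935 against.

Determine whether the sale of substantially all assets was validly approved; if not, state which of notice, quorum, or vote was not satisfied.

Invalid — quorum requirement not satisfied.

Notice: 19 days given; 14 required. Satisfied.
Quorum: 40% of 7,026 = 2,810.40, rounded up to 2,811; 2,809 present. Not satisfied.
Vote: requires two-thirds of those present (2,809); 2/3 of 2809 = 1872.67, rounded up to 1873, so 1,873 needed; 1,874 in favor. Satisfied.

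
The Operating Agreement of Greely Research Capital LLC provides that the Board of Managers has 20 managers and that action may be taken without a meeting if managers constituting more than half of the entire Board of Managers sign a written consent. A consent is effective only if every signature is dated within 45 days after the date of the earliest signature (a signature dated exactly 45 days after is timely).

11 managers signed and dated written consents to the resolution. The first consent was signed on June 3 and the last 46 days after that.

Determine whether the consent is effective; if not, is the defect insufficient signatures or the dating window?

Not effective — dating-window requirement not satisfied.

Signatures required: more than half of 20 — a majority of 20 is 11, so 11 needed; 11 signed. Sufficient.
Dating window: the latest signature is 46 days after the earliest; the limit is 45 days. Outside the window.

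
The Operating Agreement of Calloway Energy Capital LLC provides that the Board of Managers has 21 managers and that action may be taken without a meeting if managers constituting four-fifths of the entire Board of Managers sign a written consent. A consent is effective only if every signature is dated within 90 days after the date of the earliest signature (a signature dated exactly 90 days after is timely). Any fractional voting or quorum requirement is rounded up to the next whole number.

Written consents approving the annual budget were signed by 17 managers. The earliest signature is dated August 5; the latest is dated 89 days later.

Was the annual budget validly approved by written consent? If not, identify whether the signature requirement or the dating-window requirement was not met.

Signatures required: four-fifths of 21 — 4/5 of 21 = 16.80, rounded up to 17, so 17 needed; 17 signed. Sufficient.
Dating window: the latest signature is 89 days after the earliest; the limit is 90 days. Within the window.

Effective — both the signature and dating-window requirements are satisfied.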